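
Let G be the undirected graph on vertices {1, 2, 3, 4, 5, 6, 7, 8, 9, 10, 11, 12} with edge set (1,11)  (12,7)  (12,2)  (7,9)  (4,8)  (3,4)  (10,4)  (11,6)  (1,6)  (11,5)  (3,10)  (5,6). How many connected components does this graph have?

3

Component: {1, 5, 6, 11}
Component: {2, 7, 9, 12}
Component: {3, 4, 8, 10}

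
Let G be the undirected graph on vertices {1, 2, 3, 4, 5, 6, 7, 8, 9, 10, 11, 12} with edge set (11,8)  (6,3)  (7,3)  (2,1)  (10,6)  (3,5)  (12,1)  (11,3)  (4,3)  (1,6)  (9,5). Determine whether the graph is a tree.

|V| = 12, |E| = 11.
It is connected with exactly 11 edges, hence acyclic — it is a tree.

Yes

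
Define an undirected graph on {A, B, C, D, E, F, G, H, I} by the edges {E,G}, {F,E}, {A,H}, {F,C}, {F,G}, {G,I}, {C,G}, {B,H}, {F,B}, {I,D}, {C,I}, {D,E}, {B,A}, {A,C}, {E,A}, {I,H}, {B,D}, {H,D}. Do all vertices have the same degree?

Degrees: A:4, B:4, C:4, D:4, E:4, F:4, G:4, H:4, I:4
All degrees equal 4; the graph is regular.

Yes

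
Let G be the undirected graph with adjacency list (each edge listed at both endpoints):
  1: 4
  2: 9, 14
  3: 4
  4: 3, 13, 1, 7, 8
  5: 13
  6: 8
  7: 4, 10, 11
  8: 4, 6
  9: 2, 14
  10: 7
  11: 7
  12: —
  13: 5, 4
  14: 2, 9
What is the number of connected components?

Component: {12}
Component: {2, 9, 14}
Component: {1, 3, 4, 5, 6, 7, 8, 10, 11, 13}

3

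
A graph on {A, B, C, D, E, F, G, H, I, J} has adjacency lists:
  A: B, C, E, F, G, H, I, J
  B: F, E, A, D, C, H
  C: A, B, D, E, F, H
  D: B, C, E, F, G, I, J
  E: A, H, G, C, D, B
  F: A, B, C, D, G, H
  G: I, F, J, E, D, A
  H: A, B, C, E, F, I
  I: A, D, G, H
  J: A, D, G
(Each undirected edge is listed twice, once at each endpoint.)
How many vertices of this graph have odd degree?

Degrees: A:8, B:6, C:6, D:7, E:6, F:6, G:6, H:6, I:4, J:3
Odd-degree vertices: D, J.

2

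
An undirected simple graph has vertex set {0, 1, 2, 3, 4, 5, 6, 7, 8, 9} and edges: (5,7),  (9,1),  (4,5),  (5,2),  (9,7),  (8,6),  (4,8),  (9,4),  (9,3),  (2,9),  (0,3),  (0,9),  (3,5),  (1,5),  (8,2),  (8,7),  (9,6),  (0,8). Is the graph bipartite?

3-0-9-3 is an odd cycle (length 3), and a bipartite graph can contain only even cycles.

No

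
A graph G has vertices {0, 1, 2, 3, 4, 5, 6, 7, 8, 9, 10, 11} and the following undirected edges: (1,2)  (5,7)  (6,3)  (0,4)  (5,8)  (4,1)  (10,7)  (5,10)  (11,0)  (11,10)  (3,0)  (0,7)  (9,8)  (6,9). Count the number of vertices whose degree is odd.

4

Degrees: 0:4, 1:2, 2:1, 3:2, 4:2, 5:3, 6:2, 7:3, 8:2, 9:2, 10:3, 11:2
Odd-degree vertices: 2, 5, 7, 10.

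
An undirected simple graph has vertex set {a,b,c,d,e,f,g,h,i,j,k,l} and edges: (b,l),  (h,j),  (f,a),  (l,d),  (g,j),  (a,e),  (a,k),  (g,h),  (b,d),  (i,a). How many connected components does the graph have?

4

Component: {c}
Component: {b, d, l}
Component: {g, h, j}
Component: {a, e, f, i, k}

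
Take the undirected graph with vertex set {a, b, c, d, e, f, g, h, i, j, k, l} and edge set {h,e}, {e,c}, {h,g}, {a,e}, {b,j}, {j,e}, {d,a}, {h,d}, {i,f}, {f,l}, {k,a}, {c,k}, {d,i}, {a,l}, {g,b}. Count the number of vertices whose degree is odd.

Degrees: a:4, b:2, c:2, d:3, e:4, f:2, g:2, h:3, i:2, j:2, k:2, l:2
Odd-degree vertices: d, h.

2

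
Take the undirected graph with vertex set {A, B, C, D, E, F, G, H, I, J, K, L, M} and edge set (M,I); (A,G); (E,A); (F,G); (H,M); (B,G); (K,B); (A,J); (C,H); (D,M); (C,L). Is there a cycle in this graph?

The graph has 13 vertices, 11 edges, and 2 connected components.
Since 11 = 13 - 2, the graph is a forest and contains no cycle.

No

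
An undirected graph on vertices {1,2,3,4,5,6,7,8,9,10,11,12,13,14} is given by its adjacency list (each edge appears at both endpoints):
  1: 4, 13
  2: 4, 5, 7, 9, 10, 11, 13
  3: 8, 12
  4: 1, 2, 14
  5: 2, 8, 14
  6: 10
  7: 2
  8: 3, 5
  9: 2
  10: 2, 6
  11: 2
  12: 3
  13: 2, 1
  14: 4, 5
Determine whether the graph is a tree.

No

|V| = 14, |E| = 15.
Connected but with 15 > 13 edges, so it has a cycle and is not a tree.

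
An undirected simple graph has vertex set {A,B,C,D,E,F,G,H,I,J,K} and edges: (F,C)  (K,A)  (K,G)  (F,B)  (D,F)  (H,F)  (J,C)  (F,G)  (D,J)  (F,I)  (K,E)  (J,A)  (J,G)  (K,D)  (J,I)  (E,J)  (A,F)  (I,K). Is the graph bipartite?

Color {F, J, K} black and {A, B, C, D, E, G, H, I} white. No edge joins two same-colored vertices, so the graph is bipartite.

Yes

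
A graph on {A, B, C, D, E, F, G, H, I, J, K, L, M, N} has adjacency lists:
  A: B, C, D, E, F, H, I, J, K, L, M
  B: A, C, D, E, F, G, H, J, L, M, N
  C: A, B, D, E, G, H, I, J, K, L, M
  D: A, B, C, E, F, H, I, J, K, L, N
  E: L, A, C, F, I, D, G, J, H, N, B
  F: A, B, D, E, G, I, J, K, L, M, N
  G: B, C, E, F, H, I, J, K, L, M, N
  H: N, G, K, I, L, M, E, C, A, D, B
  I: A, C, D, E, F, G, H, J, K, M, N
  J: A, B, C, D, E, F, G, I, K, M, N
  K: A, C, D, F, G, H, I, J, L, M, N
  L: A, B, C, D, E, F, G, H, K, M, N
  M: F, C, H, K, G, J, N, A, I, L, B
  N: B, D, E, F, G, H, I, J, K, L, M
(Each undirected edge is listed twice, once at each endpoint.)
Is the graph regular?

Degrees: A:11, B:11, C:11, D:11, E:11, F:11, G:11, H:11, I:11, J:11, K:11, L:11, M:11, N:11
Every vertex has degree 11, so the graph is 11-regular.

Yes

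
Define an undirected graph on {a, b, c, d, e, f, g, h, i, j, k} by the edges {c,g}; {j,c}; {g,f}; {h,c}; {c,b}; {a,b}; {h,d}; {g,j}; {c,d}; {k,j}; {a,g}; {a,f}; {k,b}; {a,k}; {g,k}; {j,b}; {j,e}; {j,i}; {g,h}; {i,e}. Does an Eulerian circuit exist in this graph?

No

Degrees: a:4, b:4, c:5, d:2, e:2, f:2, g:6, h:3, i:2, j:6, k:4
c, h have odd degree; an Eulerian circuit needs every degree to be even, so none exists.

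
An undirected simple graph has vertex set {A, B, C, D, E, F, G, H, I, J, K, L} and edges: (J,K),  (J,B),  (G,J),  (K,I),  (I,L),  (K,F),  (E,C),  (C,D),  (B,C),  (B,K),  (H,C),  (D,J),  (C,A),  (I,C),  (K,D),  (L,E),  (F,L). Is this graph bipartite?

The cycle K-J-B-K has length 3, which is odd, so the graph is not bipartite.

No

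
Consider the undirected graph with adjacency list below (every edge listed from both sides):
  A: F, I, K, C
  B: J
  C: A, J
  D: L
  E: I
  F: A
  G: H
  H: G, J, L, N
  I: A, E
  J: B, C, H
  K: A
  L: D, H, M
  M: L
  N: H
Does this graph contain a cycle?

No

The graph has 14 vertices, 13 edges, and 1 connected component.
Since 13 = 14 - 1, the graph is a forest and contains no cycle.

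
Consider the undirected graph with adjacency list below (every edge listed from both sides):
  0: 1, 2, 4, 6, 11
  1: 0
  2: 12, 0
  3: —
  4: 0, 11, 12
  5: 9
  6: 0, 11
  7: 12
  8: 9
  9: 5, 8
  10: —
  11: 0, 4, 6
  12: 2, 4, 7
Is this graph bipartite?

No

The cycle 11-0-4-11 has length 3, which is odd, so the graph is not bipartite.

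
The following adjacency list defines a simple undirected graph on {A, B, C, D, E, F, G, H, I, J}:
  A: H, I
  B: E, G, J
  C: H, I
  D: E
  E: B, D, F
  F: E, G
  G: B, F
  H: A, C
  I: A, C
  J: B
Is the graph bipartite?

Yes

Color {E, G, H, I, J} black and {A, B, C, D, F} white. No edge joins two same-colored vertices, so the graph is bipartite.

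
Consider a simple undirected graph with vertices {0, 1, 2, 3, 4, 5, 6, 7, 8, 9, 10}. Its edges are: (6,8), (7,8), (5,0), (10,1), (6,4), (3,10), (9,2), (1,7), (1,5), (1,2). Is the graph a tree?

Yes

The graph has 11 vertices and 10 edges.
Connected and |E| = |V| - 1, which characterizes a tree.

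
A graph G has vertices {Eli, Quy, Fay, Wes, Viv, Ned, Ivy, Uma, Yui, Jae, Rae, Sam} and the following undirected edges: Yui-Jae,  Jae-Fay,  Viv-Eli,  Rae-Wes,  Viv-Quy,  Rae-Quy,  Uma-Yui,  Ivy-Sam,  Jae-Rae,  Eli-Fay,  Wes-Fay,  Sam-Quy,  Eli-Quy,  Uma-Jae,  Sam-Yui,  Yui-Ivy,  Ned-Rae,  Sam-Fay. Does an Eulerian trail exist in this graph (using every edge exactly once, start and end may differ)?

Yes

Degrees: Eli:3, Quy:4, Fay:4, Wes:2, Viv:2, Ned:1, Ivy:2, Uma:2, Yui:4, Jae:4, Rae:4, Sam:4
Odd-degree vertices: Eli, Ned (2 total).
With 2 odd-degree vertices and all edges in one connected piece, an Eulerian trail exists (from Eli to Ned).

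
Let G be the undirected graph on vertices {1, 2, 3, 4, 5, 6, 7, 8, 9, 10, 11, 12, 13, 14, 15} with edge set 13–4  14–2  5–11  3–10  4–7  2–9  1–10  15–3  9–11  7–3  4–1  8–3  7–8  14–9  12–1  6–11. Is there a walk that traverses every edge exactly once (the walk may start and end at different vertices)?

No

Degrees: 1:3, 2:2, 3:4, 4:3, 5:1, 6:1, 7:3, 8:2, 9:3, 10:2, 11:3, 12:1, 13:1, 14:2, 15:1
Odd-degree vertices: 1, 4, 5, 6, 7, 9, 11, 12, 13, 15 (10 total).
With 10 odd-degree vertices (more than two), no single trail can use every edge.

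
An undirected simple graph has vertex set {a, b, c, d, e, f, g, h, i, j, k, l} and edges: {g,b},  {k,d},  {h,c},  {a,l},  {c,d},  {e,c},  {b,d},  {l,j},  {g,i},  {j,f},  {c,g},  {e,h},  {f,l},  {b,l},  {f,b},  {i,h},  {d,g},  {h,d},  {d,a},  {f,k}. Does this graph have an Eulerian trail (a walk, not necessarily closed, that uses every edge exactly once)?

Degrees: a:2, b:4, c:4, d:6, e:2, f:4, g:4, h:4, i:2, j:2, k:2, l:4
Odd-degree vertices: none (0 total).
The non-isolated vertices are connected and exactly 0 have odd degree, so an Eulerian trail exists.

Yes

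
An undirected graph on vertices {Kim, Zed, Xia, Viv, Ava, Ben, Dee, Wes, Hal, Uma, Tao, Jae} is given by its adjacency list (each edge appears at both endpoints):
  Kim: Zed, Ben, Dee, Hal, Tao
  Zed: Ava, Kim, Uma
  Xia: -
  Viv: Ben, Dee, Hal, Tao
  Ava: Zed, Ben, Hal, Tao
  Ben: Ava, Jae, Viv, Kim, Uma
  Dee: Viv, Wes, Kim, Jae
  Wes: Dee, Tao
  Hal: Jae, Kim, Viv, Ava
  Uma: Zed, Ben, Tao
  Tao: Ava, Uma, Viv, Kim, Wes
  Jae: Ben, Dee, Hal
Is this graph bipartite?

Yes

Partition the vertices as {Zed, Xia, Ben, Dee, Hal, Tao} vs {Kim, Viv, Ava, Wes, Uma, Jae}. Each listed edge has one endpoint in each part, so the graph is bipartite.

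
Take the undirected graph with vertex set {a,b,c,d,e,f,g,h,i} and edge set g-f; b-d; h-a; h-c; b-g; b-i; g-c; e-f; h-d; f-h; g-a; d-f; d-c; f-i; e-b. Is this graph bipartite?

No

d-h-c-d is an odd cycle (length 3), and a bipartite graph can contain only even cycles.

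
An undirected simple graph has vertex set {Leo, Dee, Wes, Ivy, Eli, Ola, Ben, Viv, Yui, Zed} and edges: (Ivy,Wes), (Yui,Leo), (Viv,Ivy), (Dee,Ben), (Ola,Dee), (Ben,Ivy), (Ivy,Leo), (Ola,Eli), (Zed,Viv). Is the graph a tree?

|V| = 10, |E| = 9.
It is connected with exactly 9 edges, hence acyclic — it is a tree.

Yes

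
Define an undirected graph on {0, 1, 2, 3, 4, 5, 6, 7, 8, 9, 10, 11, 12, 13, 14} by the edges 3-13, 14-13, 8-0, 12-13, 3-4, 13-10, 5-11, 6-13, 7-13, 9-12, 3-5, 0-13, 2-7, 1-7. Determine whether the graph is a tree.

The graph has 15 vertices and 14 edges.
It is connected with exactly 14 edges, hence acyclic — it is a tree.

Yes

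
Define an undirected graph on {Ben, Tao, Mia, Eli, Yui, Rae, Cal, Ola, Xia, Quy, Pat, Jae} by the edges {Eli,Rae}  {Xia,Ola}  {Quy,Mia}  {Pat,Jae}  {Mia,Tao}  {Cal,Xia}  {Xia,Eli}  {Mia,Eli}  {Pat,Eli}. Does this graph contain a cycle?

|V| = 12, |E| = 9, number of components = 3.
A forest on 12 vertices with 3 components has exactly 9 edges, which matches — so no cycle.

No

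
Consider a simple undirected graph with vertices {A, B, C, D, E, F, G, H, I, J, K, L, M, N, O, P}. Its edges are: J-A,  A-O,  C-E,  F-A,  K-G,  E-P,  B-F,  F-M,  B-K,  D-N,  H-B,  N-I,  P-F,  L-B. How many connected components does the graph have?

2

Component: {D, I, N}
Component: {A, B, C, E, F, G, H, J, K, L, M, O, P}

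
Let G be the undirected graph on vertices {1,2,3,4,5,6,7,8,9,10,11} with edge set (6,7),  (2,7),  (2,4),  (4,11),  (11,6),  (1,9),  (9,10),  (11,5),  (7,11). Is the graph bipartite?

6-7-11-6 is an odd cycle (length 3), and a bipartite graph can contain only even cycles.

No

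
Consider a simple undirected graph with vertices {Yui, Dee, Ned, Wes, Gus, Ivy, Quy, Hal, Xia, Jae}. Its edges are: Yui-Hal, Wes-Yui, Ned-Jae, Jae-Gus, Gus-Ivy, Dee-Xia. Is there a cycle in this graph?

No

|V| = 10, |E| = 6, number of components = 4.
Since 6 = 10 - 4, the graph is a forest and contains no cycle.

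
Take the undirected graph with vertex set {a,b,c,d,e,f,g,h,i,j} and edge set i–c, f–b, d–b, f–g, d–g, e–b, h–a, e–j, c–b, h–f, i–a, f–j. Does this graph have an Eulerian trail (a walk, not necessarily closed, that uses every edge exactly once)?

Yes

Degrees: a:2, b:4, c:2, d:2, e:2, f:4, g:2, h:2, i:2, j:2
Odd-degree vertices: none (0 total).
With 0 odd-degree vertices and all edges in one connected piece, an Eulerian trail exists.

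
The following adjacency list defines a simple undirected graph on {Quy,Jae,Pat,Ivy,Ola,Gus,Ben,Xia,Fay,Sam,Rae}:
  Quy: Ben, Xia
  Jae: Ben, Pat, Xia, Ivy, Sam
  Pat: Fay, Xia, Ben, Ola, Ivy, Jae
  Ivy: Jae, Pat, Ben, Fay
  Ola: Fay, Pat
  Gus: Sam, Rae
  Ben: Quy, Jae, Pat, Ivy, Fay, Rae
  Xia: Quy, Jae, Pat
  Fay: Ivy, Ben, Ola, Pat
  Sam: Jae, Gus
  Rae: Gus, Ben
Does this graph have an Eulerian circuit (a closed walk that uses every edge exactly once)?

Degrees: Quy:2, Jae:5, Pat:6, Ivy:4, Ola:2, Gus:2, Ben:6, Xia:3, Fay:4, Sam:2, Rae:2
Vertices with odd degree: Jae, Xia. An Eulerian circuit requires all degrees even.

No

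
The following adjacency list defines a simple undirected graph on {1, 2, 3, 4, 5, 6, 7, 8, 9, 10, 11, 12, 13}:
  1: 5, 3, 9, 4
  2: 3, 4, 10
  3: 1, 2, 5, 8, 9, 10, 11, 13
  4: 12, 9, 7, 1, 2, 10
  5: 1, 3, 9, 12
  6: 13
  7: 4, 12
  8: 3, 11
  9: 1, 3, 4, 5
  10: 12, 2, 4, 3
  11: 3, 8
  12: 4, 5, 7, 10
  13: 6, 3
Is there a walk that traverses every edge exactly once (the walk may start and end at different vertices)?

Yes

Degrees: 1:4, 2:3, 3:8, 4:6, 5:4, 6:1, 7:2, 8:2, 9:4, 10:4, 11:2, 12:4, 13:2
Odd-degree vertices: 2, 6 (2 total).
With 2 odd-degree vertices and all edges in one connected piece, an Eulerian trail exists (from 2 to 6).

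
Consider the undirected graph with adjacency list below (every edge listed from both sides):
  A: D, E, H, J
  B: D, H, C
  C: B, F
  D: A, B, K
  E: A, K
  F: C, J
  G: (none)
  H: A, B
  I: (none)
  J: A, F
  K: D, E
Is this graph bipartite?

Partition the vertices as {C, D, E, G, H, I, J} vs {A, B, F, K}. Each listed edge has one endpoint in each part, so the graph is bipartite.

Yes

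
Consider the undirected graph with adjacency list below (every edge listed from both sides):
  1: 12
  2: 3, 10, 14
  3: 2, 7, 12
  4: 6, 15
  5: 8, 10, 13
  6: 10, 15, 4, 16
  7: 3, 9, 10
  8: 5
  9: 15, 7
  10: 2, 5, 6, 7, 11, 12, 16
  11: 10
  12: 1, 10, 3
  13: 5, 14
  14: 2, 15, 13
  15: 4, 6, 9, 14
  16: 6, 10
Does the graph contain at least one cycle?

Yes

|V| = 16, |E| = 22, number of components = 1.
One cycle is 10-6-4-15-9-7-10.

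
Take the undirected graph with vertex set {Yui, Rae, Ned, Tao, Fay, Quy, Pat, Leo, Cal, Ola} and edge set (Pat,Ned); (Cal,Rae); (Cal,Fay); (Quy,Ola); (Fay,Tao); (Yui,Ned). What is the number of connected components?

Component: {Leo}
Component: {Quy, Ola}
Component: {Yui, Ned, Pat}
Component: {Rae, Tao, Fay, Cal}

4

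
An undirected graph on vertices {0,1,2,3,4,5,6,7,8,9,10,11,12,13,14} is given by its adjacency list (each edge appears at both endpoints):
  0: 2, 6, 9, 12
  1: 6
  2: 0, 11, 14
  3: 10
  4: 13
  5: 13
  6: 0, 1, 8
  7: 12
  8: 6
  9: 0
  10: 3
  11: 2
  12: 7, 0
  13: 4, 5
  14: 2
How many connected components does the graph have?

Component: {3, 10}
Component: {4, 5, 13}
Component: {0, 1, 2, 6, 7, 8, 9, 11, 12, 14}

3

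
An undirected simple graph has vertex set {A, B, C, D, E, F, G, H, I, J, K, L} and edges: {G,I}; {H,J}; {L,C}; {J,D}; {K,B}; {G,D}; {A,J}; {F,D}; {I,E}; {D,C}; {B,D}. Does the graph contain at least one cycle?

No

|V| = 12, |E| = 11, number of components = 1.
Since 11 = 12 - 1, the graph is a forest and contains no cycle.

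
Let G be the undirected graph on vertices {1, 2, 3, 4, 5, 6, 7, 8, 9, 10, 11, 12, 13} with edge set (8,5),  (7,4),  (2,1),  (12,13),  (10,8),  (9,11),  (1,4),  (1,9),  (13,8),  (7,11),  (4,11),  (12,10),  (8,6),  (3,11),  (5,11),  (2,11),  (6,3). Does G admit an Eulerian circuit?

No

Degrees: 1:3, 2:2, 3:2, 4:3, 5:2, 6:2, 7:2, 8:4, 9:2, 10:2, 11:6, 12:2, 13:2
1, 4 have odd degree; an Eulerian circuit needs every degree to be even, so none exists.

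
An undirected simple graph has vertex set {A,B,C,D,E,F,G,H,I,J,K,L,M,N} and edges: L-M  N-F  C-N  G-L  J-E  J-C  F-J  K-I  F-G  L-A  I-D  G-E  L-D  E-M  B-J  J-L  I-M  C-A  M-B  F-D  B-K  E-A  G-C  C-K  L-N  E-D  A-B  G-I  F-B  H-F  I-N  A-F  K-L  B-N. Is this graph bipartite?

The cycle B-F-N-B has length 3, which is odd, so the graph is not bipartite.

No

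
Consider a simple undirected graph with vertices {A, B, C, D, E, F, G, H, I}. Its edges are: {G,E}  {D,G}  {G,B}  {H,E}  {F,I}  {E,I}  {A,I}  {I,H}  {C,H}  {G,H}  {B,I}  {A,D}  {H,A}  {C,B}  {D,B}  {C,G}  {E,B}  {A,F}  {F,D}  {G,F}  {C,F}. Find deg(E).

Neighbors of E: B, G, H, I.

4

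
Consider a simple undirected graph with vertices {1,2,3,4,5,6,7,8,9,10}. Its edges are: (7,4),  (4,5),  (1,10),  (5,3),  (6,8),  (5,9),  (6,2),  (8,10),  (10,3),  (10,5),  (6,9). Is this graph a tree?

No

The graph has 10 vertices and 11 edges.
A tree on 10 vertices has exactly 9 edges; this graph has 11, so it contains a cycle and is not a tree.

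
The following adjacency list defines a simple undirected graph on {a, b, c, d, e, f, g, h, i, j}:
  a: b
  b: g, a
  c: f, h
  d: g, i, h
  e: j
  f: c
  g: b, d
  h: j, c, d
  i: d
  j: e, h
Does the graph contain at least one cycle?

No

|V| = 10, |E| = 9, number of components = 1.
Since 9 = 10 - 1, the graph is a forest and contains no cycle.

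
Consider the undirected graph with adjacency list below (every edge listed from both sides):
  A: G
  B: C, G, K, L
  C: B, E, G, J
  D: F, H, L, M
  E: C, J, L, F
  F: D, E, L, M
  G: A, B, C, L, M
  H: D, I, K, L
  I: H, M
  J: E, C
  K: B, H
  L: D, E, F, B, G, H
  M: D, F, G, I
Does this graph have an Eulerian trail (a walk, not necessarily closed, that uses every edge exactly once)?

Degrees: A:1, B:4, C:4, D:4, E:4, F:4, G:5, H:4, I:2, J:2, K:2, L:6, M:4
Odd-degree vertices: A, G (2 total).
The non-isolated vertices are connected and exactly 2 have odd degree, so an Eulerian trail exists (from A to G).

Yes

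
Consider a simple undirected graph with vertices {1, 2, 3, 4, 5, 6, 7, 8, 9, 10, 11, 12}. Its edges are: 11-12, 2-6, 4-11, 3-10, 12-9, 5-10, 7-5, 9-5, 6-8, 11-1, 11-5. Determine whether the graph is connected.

No

Component: {2, 6, 8}
Component: {1, 3, 4, 5, 7, 9, 10, 11, 12}
No edge joins these 2 groups, so the graph is disconnected.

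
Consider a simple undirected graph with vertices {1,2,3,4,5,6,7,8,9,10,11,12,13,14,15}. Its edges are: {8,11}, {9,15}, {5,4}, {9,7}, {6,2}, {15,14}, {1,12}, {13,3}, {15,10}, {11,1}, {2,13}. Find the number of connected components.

4

Component: {4, 5}
Component: {1, 8, 11, 12}
Component: {2, 3, 6, 13}
Component: {7, 9, 10, 14, 15}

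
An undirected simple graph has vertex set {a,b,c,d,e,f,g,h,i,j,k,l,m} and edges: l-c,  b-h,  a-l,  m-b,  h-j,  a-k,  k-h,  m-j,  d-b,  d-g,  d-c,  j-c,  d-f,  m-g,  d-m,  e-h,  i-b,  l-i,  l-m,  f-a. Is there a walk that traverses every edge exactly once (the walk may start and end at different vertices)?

Degrees: a:3, b:4, c:3, d:5, e:1, f:2, g:2, h:4, i:2, j:3, k:2, l:4, m:5
Odd-degree vertices: a, c, d, e, j, m (6 total).
An Eulerian trail requires 0 or 2 odd-degree vertices; here there are 6.

No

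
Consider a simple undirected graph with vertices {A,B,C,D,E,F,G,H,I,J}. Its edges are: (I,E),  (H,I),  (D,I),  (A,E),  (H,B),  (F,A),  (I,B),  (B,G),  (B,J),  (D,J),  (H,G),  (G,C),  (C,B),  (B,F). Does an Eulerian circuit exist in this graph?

No

Degrees: A:2, B:6, C:2, D:2, E:2, F:2, G:3, H:3, I:4, J:2
Vertices with odd degree: G, H. An Eulerian circuit requires all degrees even.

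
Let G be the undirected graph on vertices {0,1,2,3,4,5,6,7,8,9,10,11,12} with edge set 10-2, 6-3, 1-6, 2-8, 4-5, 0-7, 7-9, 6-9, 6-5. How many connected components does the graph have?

Component: {11}
Component: {12}
Component: {2, 8, 10}
Component: {0, 1, 3, 4, 5, 6, 7, 9}

4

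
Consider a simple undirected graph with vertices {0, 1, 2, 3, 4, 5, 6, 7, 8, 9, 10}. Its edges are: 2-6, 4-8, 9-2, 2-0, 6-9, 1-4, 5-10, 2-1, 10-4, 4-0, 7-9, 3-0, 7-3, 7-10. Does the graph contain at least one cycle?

|V| = 11, |E| = 14, number of components = 1.
Since 14 > 11 - 1, a cycle must exist; for instance 2-6-9-2.

Yes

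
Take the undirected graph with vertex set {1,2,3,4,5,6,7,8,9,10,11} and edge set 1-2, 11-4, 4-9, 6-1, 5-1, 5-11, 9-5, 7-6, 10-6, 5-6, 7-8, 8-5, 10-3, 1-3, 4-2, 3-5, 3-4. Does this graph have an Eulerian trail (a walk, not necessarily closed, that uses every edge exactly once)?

Yes

Degrees: 1:4, 2:2, 3:4, 4:4, 5:6, 6:4, 7:2, 8:2, 9:2, 10:2, 11:2
Odd-degree vertices: none (0 total).
The non-isolated vertices are connected and exactly 0 have odd degree, so an Eulerian trail exists.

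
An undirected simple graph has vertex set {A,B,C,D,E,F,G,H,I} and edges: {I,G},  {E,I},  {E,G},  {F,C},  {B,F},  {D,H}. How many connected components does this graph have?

4

Component: {A}
Component: {D, H}
Component: {B, C, F}
Component: {E, G, I}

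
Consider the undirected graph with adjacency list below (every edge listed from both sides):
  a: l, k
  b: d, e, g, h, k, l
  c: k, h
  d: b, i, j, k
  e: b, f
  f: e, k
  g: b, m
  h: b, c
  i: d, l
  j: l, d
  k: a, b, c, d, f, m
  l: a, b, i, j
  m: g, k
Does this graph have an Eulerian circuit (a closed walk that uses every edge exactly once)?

Degrees: a:2, b:6, c:2, d:4, e:2, f:2, g:2, h:2, i:2, j:2, k:6, l:4, m:2
All degrees are even and the non-isolated vertices are connected — an Eulerian circuit exists.

Yes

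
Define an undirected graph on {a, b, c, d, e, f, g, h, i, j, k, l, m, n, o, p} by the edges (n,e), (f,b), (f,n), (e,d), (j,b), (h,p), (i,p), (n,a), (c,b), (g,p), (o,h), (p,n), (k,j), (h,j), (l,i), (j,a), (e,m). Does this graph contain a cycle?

Yes

|V| = 16, |E| = 17, number of components = 1.
One cycle is j-h-p-n-f-b-j.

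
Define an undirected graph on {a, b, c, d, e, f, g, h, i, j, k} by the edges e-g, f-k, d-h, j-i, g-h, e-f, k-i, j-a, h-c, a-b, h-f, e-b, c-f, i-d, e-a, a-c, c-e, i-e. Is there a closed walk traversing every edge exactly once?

Degrees: a:4, b:2, c:4, d:2, e:6, f:4, g:2, h:4, i:4, j:2, k:2
All degrees are even and the non-isolated vertices are connected — an Eulerian circuit exists.

Yes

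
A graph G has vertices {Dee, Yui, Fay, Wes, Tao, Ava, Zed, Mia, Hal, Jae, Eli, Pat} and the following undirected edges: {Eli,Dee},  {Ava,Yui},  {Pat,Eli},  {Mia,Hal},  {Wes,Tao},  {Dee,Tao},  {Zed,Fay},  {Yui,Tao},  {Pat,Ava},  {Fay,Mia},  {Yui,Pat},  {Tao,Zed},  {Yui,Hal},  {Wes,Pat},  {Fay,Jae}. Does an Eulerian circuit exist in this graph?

Degrees: Dee:2, Yui:4, Fay:3, Wes:2, Tao:4, Ava:2, Zed:2, Mia:2, Hal:2, Jae:1, Eli:2, Pat:4
Vertices with odd degree: Fay, Jae. An Eulerian circuit requires all degrees even.

No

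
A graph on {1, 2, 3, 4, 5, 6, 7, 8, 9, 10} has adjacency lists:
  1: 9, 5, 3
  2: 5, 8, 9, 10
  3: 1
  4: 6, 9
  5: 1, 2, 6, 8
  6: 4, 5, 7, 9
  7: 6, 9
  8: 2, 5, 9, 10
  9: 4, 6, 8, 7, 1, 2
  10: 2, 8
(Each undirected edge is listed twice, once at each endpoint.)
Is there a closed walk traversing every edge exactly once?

No

Degrees: 1:3, 2:4, 3:1, 4:2, 5:4, 6:4, 7:2, 8:4, 9:6, 10:2
1, 3 have odd degree; an Eulerian circuit needs every degree to be even, so none exists.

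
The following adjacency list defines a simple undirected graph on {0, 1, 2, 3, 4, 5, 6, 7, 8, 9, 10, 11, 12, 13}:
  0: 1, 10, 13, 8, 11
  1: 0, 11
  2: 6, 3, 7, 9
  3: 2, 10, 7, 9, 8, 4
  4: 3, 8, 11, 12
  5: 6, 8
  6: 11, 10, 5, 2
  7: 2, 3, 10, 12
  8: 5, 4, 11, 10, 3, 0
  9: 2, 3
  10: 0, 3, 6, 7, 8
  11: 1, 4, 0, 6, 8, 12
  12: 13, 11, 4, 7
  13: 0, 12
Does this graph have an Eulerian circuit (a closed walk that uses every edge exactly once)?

No

Degrees: 0:5, 1:2, 2:4, 3:6, 4:4, 5:2, 6:4, 7:4, 8:6, 9:2, 10:5, 11:6, 12:4, 13:2
0, 10 have odd degree; an Eulerian circuit needs every degree to be even, so none exists.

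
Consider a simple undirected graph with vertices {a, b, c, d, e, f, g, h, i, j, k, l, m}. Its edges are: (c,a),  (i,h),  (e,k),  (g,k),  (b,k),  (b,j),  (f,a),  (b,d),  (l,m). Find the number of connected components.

4

Component: {h, i}
Component: {l, m}
Component: {a, c, f}
Component: {b, d, e, g, j, k}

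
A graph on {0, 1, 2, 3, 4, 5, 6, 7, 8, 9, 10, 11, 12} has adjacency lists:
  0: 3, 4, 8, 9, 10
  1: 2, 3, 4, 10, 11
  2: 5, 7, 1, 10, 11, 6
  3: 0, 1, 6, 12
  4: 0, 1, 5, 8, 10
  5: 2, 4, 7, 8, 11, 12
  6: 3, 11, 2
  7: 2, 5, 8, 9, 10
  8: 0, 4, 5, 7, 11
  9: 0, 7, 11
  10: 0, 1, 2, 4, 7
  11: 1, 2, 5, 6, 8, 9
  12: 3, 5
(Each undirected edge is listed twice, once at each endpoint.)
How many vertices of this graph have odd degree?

8

Degrees: 0:5, 1:5, 2:6, 3:4, 4:5, 5:6, 6:3, 7:5, 8:5, 9:3, 10:5, 11:6, 12:2
Odd-degree vertices: 0, 1, 4, 6, 7, 8, 9, 10.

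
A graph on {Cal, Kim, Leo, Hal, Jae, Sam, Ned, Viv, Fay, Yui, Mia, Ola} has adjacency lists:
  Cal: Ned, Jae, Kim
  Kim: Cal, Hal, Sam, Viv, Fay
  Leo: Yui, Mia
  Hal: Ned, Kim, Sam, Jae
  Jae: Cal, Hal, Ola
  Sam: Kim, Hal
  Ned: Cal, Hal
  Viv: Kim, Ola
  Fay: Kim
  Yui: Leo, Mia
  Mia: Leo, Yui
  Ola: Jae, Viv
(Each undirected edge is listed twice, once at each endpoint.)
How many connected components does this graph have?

2

Component: {Leo, Yui, Mia}
Component: {Cal, Kim, Hal, Jae, Sam, Ned, Viv, Fay, Ola}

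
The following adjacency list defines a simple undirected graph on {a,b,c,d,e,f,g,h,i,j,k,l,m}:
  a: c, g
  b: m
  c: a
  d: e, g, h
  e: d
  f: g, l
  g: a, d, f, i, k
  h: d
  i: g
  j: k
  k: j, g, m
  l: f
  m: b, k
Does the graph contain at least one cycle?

No

|V| = 13, |E| = 12, number of components = 1.
Since 12 = 13 - 1, the graph is a forest and contains no cycle.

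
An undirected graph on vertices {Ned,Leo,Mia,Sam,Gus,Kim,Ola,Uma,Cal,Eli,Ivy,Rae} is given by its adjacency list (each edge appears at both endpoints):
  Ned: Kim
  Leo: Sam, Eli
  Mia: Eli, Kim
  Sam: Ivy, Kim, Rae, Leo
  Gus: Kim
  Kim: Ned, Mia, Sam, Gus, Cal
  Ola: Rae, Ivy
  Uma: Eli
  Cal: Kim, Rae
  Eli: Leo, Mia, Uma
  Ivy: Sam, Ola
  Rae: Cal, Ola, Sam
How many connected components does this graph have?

1

Component: {Ned, Leo, Mia, Sam, Gus, Kim, Ola, Uma, Cal, Eli, Ivy, Rae}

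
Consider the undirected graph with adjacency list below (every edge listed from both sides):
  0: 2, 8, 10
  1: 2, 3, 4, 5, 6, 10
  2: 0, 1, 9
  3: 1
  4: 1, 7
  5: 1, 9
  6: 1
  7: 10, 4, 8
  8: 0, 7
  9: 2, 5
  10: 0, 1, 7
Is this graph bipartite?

A valid 2-coloring puts {2, 3, 4, 5, 6, 8, 10} on one side and {0, 1, 7, 9} on the other; every edge crosses between the two sides.

Yes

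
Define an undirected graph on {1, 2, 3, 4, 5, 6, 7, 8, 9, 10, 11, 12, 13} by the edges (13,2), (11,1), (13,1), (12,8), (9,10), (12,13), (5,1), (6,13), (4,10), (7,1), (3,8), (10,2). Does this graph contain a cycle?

No

The graph has 13 vertices, 12 edges, and 1 connected component.
Since 12 = 13 - 1, the graph is a forest and contains no cycle.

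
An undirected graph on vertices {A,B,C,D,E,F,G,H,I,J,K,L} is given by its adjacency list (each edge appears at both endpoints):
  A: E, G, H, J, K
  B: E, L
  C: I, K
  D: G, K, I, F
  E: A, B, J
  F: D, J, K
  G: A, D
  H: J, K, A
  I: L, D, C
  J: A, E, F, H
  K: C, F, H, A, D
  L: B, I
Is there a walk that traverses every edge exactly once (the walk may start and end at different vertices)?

Degrees: A:5, B:2, C:2, D:4, E:3, F:3, G:2, H:3, I:3, J:4, K:5, L:2
Odd-degree vertices: A, E, F, H, I, K (6 total).
With 6 odd-degree vertices (more than two), no single trail can use every edge.

No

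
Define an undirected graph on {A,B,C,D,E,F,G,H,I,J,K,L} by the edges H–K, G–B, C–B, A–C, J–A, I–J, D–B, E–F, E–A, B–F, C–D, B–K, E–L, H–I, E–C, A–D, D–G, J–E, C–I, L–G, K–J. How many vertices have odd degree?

6

Degrees: A:4, B:5, C:5, D:4, E:5, F:2, G:3, H:2, I:3, J:4, K:3, L:2
Odd-degree vertices: B, C, E, G, I, K.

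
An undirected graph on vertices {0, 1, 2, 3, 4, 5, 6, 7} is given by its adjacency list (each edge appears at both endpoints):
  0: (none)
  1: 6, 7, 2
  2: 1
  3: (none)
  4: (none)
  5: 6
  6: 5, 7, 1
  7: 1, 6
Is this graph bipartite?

The cycle 1-6-7-1 has length 3, which is odd, so the graph is not bipartite.

No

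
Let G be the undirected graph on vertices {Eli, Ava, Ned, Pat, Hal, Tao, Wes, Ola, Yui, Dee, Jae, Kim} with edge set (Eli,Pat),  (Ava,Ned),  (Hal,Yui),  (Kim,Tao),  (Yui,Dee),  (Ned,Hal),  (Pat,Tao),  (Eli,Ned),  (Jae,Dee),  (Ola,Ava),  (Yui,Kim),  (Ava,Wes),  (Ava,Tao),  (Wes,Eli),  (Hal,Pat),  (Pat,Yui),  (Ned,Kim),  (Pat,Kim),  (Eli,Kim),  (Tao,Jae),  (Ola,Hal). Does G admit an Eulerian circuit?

Degrees: Eli:4, Ava:4, Ned:4, Pat:5, Hal:4, Tao:4, Wes:2, Ola:2, Yui:4, Dee:2, Jae:2, Kim:5
Pat, Kim have odd degree; an Eulerian circuit needs every degree to be even, so none exists.

No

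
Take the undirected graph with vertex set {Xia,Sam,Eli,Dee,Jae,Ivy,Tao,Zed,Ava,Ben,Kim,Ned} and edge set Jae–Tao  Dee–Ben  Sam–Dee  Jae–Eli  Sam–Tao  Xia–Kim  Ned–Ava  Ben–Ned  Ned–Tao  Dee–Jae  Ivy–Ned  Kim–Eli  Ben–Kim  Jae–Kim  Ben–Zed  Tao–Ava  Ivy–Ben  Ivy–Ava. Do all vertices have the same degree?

Degrees: Xia:1, Sam:2, Eli:2, Dee:3, Jae:4, Ivy:3, Tao:4, Zed:1, Ava:3, Ben:5, Kim:4, Ned:4
Degrees are not all equal (e.g. deg(Xia)=1 but deg(Ben)=5); not regular.

No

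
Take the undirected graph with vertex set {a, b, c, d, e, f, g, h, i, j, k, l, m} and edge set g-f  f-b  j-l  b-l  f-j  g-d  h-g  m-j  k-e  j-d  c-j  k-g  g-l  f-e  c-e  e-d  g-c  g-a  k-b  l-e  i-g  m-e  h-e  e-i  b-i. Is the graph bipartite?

Partition the vertices as {b, e, g, j} vs {a, c, d, f, h, i, k, l, m}. Each listed edge has one endpoint in each part, so the graph is bipartite.

Yes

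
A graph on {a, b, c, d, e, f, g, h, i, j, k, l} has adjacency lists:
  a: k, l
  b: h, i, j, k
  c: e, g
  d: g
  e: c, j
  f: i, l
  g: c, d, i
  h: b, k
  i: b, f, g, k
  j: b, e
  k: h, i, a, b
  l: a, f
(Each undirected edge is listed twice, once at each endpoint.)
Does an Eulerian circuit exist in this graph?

Degrees: a:2, b:4, c:2, d:1, e:2, f:2, g:3, h:2, i:4, j:2, k:4, l:2
Vertices with odd degree: d, g. An Eulerian circuit requires all degrees even.

No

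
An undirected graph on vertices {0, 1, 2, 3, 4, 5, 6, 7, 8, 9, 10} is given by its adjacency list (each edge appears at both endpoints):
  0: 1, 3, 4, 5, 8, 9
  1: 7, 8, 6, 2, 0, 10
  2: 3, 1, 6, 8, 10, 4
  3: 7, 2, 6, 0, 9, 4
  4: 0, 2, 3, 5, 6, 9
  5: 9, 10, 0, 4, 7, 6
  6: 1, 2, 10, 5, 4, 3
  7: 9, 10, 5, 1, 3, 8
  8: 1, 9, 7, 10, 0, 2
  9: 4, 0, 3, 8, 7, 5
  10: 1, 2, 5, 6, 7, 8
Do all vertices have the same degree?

Yes

Degrees: 0:6, 1:6, 2:6, 3:6, 4:6, 5:6, 6:6, 7:6, 8:6, 9:6, 10:6
All degrees equal 6; the graph is regular.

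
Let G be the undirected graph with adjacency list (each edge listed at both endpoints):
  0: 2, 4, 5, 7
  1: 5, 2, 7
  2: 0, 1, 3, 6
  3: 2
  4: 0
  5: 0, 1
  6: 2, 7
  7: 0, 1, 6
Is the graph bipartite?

Color {2, 4, 5, 7} black and {0, 1, 3, 6} white. No edge joins two same-colored vertices, so the graph is bipartite.

Yes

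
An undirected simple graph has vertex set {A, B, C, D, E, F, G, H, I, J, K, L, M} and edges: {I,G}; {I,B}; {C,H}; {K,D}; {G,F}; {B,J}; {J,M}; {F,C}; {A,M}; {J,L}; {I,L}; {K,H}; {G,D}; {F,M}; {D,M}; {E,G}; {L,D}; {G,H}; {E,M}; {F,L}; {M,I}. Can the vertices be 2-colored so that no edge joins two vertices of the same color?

Yes

Color {B, C, G, K, L, M} black and {A, D, E, F, H, I, J} white. No edge joins two same-colored vertices, so the graph is bipartite.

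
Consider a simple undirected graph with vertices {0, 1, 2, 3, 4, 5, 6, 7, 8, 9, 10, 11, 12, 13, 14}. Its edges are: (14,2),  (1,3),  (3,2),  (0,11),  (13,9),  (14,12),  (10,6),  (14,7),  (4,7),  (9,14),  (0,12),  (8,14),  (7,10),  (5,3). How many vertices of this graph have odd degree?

10

Degrees: 0:2, 1:1, 2:2, 3:3, 4:1, 5:1, 6:1, 7:3, 8:1, 9:2, 10:2, 11:1, 12:2, 13:1, 14:5
Odd-degree vertices: 1, 3, 4, 5, 6, 7, 8, 11, 13, 14.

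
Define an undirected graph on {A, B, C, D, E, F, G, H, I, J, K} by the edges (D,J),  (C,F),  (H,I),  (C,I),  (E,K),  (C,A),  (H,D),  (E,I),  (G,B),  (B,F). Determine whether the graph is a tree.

Yes

|V| = 11, |E| = 10.
It is connected with exactly 10 edges, hence acyclic — it is a tree.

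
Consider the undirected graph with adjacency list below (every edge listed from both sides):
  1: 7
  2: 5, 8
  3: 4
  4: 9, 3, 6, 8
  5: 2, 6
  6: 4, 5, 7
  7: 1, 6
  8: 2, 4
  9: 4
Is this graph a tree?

The graph has 9 vertices and 9 edges.
Connected but with 9 > 8 edges, so it has a cycle and is not a tree.

No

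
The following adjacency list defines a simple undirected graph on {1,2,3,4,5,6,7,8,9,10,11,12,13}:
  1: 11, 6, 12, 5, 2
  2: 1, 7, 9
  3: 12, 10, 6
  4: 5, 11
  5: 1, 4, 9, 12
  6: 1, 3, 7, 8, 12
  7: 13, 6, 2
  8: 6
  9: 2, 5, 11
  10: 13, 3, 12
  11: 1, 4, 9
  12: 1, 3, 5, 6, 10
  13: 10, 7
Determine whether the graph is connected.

Yes

A breadth-first search from 1 visits 1, 6, 5, 2, 11, 12, 7, 3, 8, 9, 4, 10, 13 — all 13 vertices — so the graph is connected.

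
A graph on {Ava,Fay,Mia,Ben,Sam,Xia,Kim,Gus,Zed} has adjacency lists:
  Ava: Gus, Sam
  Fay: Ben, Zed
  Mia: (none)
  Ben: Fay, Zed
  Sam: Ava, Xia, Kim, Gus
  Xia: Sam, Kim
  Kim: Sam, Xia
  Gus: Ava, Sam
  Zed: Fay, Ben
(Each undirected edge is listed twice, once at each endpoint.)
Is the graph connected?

No

Component: {Mia}
Component: {Fay, Ben, Zed}
Component: {Ava, Sam, Xia, Kim, Gus}
There are 3 separate components, so the graph is not connected.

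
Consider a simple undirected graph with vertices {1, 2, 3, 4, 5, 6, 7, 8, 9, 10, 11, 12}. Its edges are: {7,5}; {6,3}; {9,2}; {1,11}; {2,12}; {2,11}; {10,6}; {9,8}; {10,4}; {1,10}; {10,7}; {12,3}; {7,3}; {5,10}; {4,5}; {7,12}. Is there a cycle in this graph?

The graph has 12 vertices, 16 edges, and 1 connected component.
One cycle is 12-3-6-10-5-7-12.

Yes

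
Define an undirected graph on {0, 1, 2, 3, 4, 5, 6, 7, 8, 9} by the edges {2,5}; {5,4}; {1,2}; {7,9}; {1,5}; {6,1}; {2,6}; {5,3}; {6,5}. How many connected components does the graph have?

4

Component: {0}
Component: {8}
Component: {7, 9}
Component: {1, 2, 3, 4, 5, 6}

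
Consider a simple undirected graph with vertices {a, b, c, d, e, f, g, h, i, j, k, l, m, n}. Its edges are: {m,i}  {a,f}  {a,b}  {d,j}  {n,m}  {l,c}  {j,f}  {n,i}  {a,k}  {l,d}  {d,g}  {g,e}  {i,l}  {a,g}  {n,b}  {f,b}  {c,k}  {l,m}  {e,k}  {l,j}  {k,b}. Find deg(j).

3

Neighbors of j: d, f, l.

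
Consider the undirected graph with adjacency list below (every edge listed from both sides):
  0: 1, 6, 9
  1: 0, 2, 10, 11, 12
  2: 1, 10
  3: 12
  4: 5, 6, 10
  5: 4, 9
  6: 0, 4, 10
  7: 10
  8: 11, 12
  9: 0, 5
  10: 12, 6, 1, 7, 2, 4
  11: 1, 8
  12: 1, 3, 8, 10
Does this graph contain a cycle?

Yes

|V| = 13, |E| = 18, number of components = 1.
One cycle is 0-1-10-6-0.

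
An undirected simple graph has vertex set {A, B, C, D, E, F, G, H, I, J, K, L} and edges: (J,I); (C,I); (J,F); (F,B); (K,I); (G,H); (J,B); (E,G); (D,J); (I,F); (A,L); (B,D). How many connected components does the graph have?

3

Component: {A, L}
Component: {E, G, H}
Component: {B, C, D, F, I, J, K}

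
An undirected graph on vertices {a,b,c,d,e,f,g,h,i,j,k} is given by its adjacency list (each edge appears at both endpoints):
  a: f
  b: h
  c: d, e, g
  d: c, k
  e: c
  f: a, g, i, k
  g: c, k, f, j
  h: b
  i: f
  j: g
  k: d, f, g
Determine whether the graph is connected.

No

Component: {b, h}
Component: {a, c, d, e, f, g, i, j, k}
No edge joins these 2 groups, so the graph is disconnected.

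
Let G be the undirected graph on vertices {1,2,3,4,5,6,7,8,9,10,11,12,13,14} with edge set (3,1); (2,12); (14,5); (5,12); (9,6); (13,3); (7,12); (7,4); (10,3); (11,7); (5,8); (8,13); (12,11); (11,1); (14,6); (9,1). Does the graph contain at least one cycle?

|V| = 14, |E| = 16, number of components = 1.
Since 16 > 14 - 1, a cycle must exist; for instance 1-11-12-5-14-6-9-1.

Yes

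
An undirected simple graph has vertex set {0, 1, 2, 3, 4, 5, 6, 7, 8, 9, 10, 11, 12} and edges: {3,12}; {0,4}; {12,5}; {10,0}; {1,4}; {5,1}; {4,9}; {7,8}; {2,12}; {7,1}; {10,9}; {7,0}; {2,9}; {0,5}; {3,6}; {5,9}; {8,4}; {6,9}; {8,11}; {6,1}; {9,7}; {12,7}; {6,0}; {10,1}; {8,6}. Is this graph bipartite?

3-6-9-7-12-3 is an odd cycle (length 5), and a bipartite graph can contain only even cycles.

No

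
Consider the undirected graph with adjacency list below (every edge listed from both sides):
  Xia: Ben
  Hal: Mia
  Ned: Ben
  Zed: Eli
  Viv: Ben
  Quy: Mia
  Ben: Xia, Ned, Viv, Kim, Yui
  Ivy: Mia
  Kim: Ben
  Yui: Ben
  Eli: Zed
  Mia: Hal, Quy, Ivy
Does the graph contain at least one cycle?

The graph has 12 vertices, 9 edges, and 3 connected components.
Since 9 = 12 - 3, the graph is a forest and contains no cycle.

No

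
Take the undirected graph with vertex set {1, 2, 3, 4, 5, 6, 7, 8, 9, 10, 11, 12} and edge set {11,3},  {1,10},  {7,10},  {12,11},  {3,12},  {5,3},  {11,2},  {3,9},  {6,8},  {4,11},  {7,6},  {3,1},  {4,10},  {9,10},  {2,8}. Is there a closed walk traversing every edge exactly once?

No

Degrees: 1:2, 2:2, 3:5, 4:2, 5:1, 6:2, 7:2, 8:2, 9:2, 10:4, 11:4, 12:2
Vertices with odd degree: 3, 5. An Eulerian circuit requires all degrees even.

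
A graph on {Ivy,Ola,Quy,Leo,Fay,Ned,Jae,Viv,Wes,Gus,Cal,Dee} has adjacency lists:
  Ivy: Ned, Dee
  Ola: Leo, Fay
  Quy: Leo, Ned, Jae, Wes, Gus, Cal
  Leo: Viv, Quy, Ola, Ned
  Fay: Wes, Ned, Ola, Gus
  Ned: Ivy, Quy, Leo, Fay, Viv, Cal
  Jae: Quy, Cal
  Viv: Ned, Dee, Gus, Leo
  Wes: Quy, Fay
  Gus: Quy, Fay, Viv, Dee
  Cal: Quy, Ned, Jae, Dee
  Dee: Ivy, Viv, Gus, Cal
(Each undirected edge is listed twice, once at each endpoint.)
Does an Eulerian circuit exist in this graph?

Yes

Degrees: Ivy:2, Ola:2, Quy:6, Leo:4, Fay:4, Ned:6, Jae:2, Viv:4, Wes:2, Gus:4, Cal:4, Dee:4
All degrees are even and the non-isolated vertices are connected — an Eulerian circuit exists.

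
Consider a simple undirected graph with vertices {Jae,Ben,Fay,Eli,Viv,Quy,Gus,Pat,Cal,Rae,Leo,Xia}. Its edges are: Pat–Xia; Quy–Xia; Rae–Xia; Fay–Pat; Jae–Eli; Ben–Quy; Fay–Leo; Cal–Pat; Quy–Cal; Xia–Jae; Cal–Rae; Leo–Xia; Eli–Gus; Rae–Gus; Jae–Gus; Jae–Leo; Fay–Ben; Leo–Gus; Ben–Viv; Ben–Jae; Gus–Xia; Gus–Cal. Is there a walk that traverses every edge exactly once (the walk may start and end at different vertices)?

No

Degrees: Jae:5, Ben:4, Fay:3, Eli:2, Viv:1, Quy:3, Gus:6, Pat:3, Cal:4, Rae:3, Leo:4, Xia:6
Odd-degree vertices: Jae, Fay, Viv, Quy, Pat, Rae (6 total).
An Eulerian trail requires 0 or 2 odd-degree vertices; here there are 6.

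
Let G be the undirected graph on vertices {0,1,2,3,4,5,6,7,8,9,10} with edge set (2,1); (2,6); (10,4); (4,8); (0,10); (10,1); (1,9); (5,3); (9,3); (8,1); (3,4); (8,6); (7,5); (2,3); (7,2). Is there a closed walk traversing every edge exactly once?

Degrees: 0:1, 1:4, 2:4, 3:4, 4:3, 5:2, 6:2, 7:2, 8:3, 9:2, 10:3
0, 4, 8, 10 have odd degree; an Eulerian circuit needs every degree to be even, so none exists.

No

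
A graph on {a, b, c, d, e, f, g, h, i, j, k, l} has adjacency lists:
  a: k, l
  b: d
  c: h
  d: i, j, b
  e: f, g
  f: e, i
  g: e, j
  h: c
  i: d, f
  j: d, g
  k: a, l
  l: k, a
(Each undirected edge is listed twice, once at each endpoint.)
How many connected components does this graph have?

3

Component: {c, h}
Component: {a, k, l}
Component: {b, d, e, f, g, i, j}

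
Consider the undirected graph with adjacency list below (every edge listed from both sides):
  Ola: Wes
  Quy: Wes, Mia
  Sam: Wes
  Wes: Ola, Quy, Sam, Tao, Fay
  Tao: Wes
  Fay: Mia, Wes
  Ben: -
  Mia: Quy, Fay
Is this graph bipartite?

Yes

Color {Wes, Ben, Mia} black and {Ola, Quy, Sam, Tao, Fay} white. No edge joins two same-colored vertices, so the graph is bipartite.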